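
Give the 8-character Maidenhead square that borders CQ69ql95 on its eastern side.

CQ69rl05

Longitude extended square 9; +1 → 10, wraps to 0, carry into subsquare.
Longitude subsquare q = 16; +1 → 17 = r.
The latitude characters are unchanged.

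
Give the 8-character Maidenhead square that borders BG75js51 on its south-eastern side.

Longitude extended square 5; +1 → 6.
Latitude extended square 1; −1 → 0.

BG75js60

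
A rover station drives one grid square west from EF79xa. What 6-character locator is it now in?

Longitude subsquare x = 23; −1 → 22 = w.
The latitude characters are unchanged.

EF79wa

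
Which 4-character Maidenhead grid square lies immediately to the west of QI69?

QI59

Longitude square 6; −1 → 5.
The latitude characters are unchanged.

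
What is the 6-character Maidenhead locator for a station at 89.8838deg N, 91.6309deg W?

Add 180° to longitude and 90° to latitude: 88.3691, 179.8838.
Field: lon ⌊88.3691/20⌋ = 4 → E; lat ⌊179.8838/10⌋ = 17 → R.
Square: lon ⌊8.3691/2⌋ = 4; lat ⌊9.8838/1⌋ = 9.
Subsquare: lon ⌊0.3691/0.0833333⌋ = 4 → e; lat ⌊0.8838/0.0416667⌋ = 21 → v.

ER49ev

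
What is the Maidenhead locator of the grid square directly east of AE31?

AE41

Longitude square 3; +1 → 4.
The latitude characters are unchanged.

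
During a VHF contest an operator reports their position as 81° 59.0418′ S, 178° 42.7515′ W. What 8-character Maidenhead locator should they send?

AA08pa43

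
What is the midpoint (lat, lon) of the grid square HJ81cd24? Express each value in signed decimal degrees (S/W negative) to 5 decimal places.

1.14375, -23.81250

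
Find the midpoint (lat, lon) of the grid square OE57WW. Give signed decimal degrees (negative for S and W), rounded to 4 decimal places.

Field O=14, E=4: +14·20° lon, +4·10° lat → SW at lon 100°, lat -50°.
Square 5, 7: +5·2° lon, +7·1° lat → SW at lon 110°, lat -43°.
Subsquare w=22, w=22: +22·0.0833333° lon, +22·0.0416667° lat → SW at lon 111.833°, lat -42.0833°.
Cell spans 0.0833333° lon × 0.0416667° lat. Centre is SW corner plus half of each.
latitude -42.0625, longitude 111.8750.

-42.0625, 111.8750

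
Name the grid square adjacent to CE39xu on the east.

Longitude subsquare x = 23; +1 → 24, wraps to 0 = a, carry into square.
Longitude square 3; +1 → 4.
The latitude characters are unchanged.

CE49au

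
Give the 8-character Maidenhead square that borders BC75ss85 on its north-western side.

BC75ss76

Longitude extended square 8; −1 → 7.
Latitude extended square 5; +1 → 6.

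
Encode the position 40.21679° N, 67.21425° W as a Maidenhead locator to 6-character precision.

FN60jf

Offset from 180°W / 90°S: lon 112.7857°, lat 130.2168°.
Field: lon ⌊112.7857/20⌋ = 5 → F; lat ⌊130.2168/10⌋ = 13 → N.
Square: lon ⌊12.7857/2⌋ = 6; lat ⌊0.2168/1⌋ = 0.
Subsquare: lon ⌊0.7857/0.0833333⌋ = 9 → j; lat ⌊0.2168/0.0416667⌋ = 5 → f.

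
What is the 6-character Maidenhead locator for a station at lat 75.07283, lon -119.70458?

Shift to the Maidenhead origin (180°W, 90°S): lon 60.2954, lat 165.0728.
Field: 60.2954/20 → 3 → D, 165.0728/10 → 16 → Q; chars DQ.
Square: 0.2954/2 → 0, 5.0728/1 → 5; chars 05.
Subsquare: 0.2954/0.0833333 → 3 → d, 0.0728/0.0416667 → 1 → b; chars db.

DQ05db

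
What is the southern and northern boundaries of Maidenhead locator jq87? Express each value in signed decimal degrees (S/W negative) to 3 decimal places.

77.000, 78.000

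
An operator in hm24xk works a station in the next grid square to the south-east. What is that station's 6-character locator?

HM34aj

Longitude subsquare x = 23; +1 → 24, wraps to 0 = a, carry into square.
Longitude square 2; +1 → 3.
Latitude subsquare k = 10; −1 → 9 = j.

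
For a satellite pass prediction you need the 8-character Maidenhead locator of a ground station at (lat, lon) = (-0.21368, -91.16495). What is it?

EI49ks08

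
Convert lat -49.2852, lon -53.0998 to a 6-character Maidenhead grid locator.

GE30kr

Add 180° to longitude and 90° to latitude: 126.9002, 40.7148.
Field: 126.9002/20 → 6 → G, 40.7148/10 → 4 → E; chars GE.
Square: 6.9002/2 → 3, 0.7148/1 → 0; chars 30.
Subsquare: 0.9002/0.0833333 → 10 → k, 0.7148/0.0416667 → 17 → r; chars kr.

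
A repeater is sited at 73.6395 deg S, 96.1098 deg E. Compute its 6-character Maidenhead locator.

NB86bi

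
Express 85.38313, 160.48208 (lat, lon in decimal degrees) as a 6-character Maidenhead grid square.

RR05fj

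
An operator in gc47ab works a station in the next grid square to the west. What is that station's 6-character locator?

GC37xb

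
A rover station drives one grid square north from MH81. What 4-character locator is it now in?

MH82

Latitude square 1; +1 → 2.
The longitude characters are unchanged.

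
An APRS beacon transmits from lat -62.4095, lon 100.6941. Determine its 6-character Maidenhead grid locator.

Offset from 180°W / 90°S: lon 280.6941°, lat 27.5905°.
Field: 280.6941/20 → 14 → O, 27.5905/10 → 2 → C; chars OC.
Square: 0.6941/2 → 0, 7.5905/1 → 7; chars 07.
Subsquare: 0.6941/0.0833333 → 8 → i, 0.5905/0.0416667 → 14 → o; chars io.

OC07io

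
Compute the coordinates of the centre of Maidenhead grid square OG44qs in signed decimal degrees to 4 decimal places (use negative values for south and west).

-25.2292, 109.3750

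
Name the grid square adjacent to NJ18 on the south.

NJ17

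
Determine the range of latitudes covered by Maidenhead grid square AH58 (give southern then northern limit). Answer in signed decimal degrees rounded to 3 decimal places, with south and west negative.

-12.000, -11.000

Field A=0, H=7: +0·20° lon, +7·10° lat → SW at lon -180°, lat -20°.
Square 5, 8: +5·2° lon, +8·1° lat → SW at lon -170°, lat -12°.
Cell spans 2° lon × 1° lat.
south -12.000, north -11.000.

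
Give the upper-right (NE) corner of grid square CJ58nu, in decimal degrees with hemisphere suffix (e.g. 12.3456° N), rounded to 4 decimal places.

8.8750° N, 128.8333° W

Field C=2, J=9: +2·20° lon, +9·10° lat → SW at lon -140°, lat 0°.
Square 5, 8: +5·2° lon, +8·1° lat → SW at lon -130°, lat 8°.
Subsquare n=13, u=20: +13·0.0833333° lon, +20·0.0416667° lat → SW at lon -128.917°, lat 8.83333°.
Cell spans 0.0833333° lon × 0.0416667° lat. NE corner is SW corner plus one full cell.
latitude 8.8750° N, longitude 128.8333° W.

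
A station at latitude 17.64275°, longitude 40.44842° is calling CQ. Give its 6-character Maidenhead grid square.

LK07fp

Add 180° to longitude and 90° to latitude: 220.4484, 107.6428.
Field: lon ⌊220.4484/20⌋ = 11 → L; lat ⌊107.6428/10⌋ = 10 → K.
Square: lon ⌊0.4484/2⌋ = 0; lat ⌊7.6428/1⌋ = 7.
Subsquare: lon ⌊0.4484/0.0833333⌋ = 5 → f; lat ⌊0.6428/0.0416667⌋ = 15 → p.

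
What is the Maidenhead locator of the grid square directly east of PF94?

QF04

Longitude square 9; +1 → 10, wraps to 0, carry into field.
Longitude field P = 15; +1 → 16 = Q.
The latitude characters are unchanged.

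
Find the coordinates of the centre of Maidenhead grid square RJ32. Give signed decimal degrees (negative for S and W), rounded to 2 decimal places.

2.50, 167.00

Field R=17, J=9: +17·20° lon, +9·10° lat → SW at lon 160°, lat 0°.
Square 3, 2: +3·2° lon, +2·1° lat → SW at lon 166°, lat 2°.
Cell spans 2° lon × 1° lat. Centre is SW corner plus half of each.
latitude 2.50, longitude 167.00.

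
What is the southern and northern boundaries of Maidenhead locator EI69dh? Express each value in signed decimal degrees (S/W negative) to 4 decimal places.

-0.7083, -0.6667

Field E=4, I=8: +4·20° lon, +8·10° lat → SW at lon -100°, lat -10°.
Square 6, 9: +6·2° lon, +9·1° lat → SW at lon -88°, lat -1°.
Subsquare d=3, h=7: +3·0.0833333° lon, +7·0.0416667° lat → SW at lon -87.75°, lat -0.708333°.
Cell spans 0.0833333° lon × 0.0416667° lat.
south -0.7083, north -0.6667.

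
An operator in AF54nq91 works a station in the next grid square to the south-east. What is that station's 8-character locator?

Longitude extended square 9; +1 → 10, wraps to 0, carry into subsquare.
Longitude subsquare n = 13; +1 → 14 = o.
Latitude extended square 1; −1 → 0.

AF54oq00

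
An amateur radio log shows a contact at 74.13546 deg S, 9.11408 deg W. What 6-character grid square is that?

Offset from 180°W / 90°S: lon 170.8859°, lat 15.8645°.
Field: lon ⌊170.8859/20⌋ = 8 → I; lat ⌊15.8645/10⌋ = 1 → B.
Square: lon ⌊10.8859/2⌋ = 5; lat ⌊5.8645/1⌋ = 5.
Subsquare: lon ⌊0.8859/0.0833333⌋ = 10 → k; lat ⌊0.8645/0.0416667⌋ = 20 → u.

IB55ku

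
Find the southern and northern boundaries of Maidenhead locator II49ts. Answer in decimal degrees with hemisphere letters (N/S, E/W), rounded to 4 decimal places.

0.2500° S, 0.2083° S

Field I=8, I=8: +8·20° lon, +8·10° lat → SW at lon -20°, lat -10°.
Square 4, 9: +4·2° lon, +9·1° lat → SW at lon -12°, lat -1°.
Subsquare t=19, s=18: +19·0.0833333° lon, +18·0.0416667° lat → SW at lon -10.4167°, lat -0.25°.
Cell spans 0.0833333° lon × 0.0416667° lat.
south 0.2500° S, north 0.2083° S.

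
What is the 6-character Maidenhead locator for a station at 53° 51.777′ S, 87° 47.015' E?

Shift to the Maidenhead origin (180°W, 90°S): lon 267.7836, lat 36.1371.
Field (20°×10°, letters A–R): lon ⌊267.7836/20⌋ = 13 → N; lat ⌊36.1371/10⌋ = 3 → D.
Square (2°×1°, digits 0–9): lon ⌊7.7836/2⌋ = 3; lat ⌊6.1371/1⌋ = 6.
Subsquare (5′×2.5′, letters a–x): lon ⌊1.7836/0.0833333⌋ = 21 → v; lat ⌊0.1371/0.0416667⌋ = 3 → d.

ND36vd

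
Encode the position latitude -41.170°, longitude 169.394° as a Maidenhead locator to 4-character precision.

Shift to the Maidenhead origin (180°W, 90°S): lon 349.39, lat 48.83.
Field: lon ⌊349.39/20⌋ = 17 → R; lat ⌊48.83/10⌋ = 4 → E.
Square: lon ⌊9.39/2⌋ = 4; lat ⌊8.83/1⌋ = 8.

RE48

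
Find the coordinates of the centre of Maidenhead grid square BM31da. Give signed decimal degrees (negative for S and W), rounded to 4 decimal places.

31.0208, -153.7083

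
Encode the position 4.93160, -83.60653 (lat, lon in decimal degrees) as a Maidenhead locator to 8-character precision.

EJ84ew73

Offset from 180°W / 90°S: lon 96.39347°, lat 94.93160°.
Field: lon ⌊96.39347/20⌋ = 4 → E; lat ⌊94.93160/10⌋ = 9 → J.
Square: lon ⌊16.39347/2⌋ = 8; lat ⌊4.93160/1⌋ = 4.
Subsquare: lon ⌊0.39347/0.0833333⌋ = 4 → e; lat ⌊0.93160/0.0416667⌋ = 22 → w.
Extended square: lon ⌊0.06014/0.00833333⌋ = 7; lat ⌊0.01493/0.00416667⌋ = 3.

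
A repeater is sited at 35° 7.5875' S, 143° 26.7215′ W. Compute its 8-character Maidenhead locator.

BF84gu69

Add 180° to longitude and 90° to latitude: 36.55464, 54.87354.
Field: lon ⌊36.55464/20⌋ = 1 → B; lat ⌊54.87354/10⌋ = 5 → F.
Square: lon ⌊16.55464/2⌋ = 8; lat ⌊4.87354/1⌋ = 4.
Subsquare: lon ⌊0.55464/0.0833333⌋ = 6 → g; lat ⌊0.87354/0.0416667⌋ = 20 → u.
Extended square: lon ⌊0.05464/0.00833333⌋ = 6; lat ⌊0.04021/0.00416667⌋ = 9.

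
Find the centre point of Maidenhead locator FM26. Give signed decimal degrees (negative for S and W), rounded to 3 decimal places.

36.500, -75.000

Field F=5, M=12: +5·20° lon, +12·10° lat → SW at lon -80°, lat 30°.
Square 2, 6: +2·2° lon, +6·1° lat → SW at lon -76°, lat 36°.
Cell spans 2° lon × 1° lat. Centre is SW corner plus half of each.
latitude 36.500, longitude -75.000.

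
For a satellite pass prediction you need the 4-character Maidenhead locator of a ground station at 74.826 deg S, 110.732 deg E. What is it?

Shift to the Maidenhead origin (180°W, 90°S): lon 290.73, lat 15.17.
Field (20°×10°, letters A–R): 290.73/20 → 14 → O, 15.17/10 → 1 → B; chars OB.
Square (2°×1°, digits 0–9): 10.73/2 → 5, 5.17/1 → 5; chars 55.

OB55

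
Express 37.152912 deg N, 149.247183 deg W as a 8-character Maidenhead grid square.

BM57jd06

Offset from 180°W / 90°S: lon 30.75282°, lat 127.15291°.
Field: lon ⌊30.75282/20⌋ = 1 → B; lat ⌊127.15291/10⌋ = 12 → M.
Square: lon ⌊10.75282/2⌋ = 5; lat ⌊7.15291/1⌋ = 7.
Subsquare: lon ⌊0.75282/0.0833333⌋ = 9 → j; lat ⌊0.15291/0.0416667⌋ = 3 → d.
Extended square: lon ⌊0.00282/0.00833333⌋ = 0; lat ⌊0.02791/0.00416667⌋ = 6.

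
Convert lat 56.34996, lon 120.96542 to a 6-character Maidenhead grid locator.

PO06li

Shift to the Maidenhead origin (180°W, 90°S): lon 300.9654, lat 146.3500.
Field: 300.9654/20 → 15 → P, 146.3500/10 → 14 → O; chars PO.
Square: 0.9654/2 → 0, 6.3500/1 → 6; chars 06.
Subsquare: 0.9654/0.0833333 → 11 → l, 0.3500/0.0416667 → 8 → i; chars li.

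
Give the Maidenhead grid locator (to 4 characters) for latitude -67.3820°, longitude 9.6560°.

JC42

Shift to the Maidenhead origin (180°W, 90°S): lon 189.66, lat 22.62.
Field (20°×10°, letters A–R): lon ⌊189.66/20⌋ = 9 → J; lat ⌊22.62/10⌋ = 2 → C.
Square (2°×1°, digits 0–9): lon ⌊9.66/2⌋ = 4; lat ⌊2.62/1⌋ = 2.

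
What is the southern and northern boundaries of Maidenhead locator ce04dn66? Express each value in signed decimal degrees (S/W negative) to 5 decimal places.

-45.43333, -45.42917

Field C=2, E=4: +2·20° lon, +4·10° lat → SW at lon -140°, lat -50°.
Square 0, 4: +0·2° lon, +4·1° lat → SW at lon -140°, lat -46°.
Subsquare d=3, n=13: +3·0.0833333° lon, +13·0.0416667° lat → SW at lon -139.75°, lat -45.4583°.
Extended square 6, 6: +6·0.00833333° lon, +6·0.00416667° lat → SW at lon -139.7°, lat -45.4333°.
Cell spans 0.00833333° lon × 0.00416667° lat.
south -45.43333, north -45.42917.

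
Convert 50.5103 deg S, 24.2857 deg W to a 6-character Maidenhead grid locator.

HD79ul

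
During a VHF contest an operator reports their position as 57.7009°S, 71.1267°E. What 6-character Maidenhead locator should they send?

Shift to the Maidenhead origin (180°W, 90°S): lon 251.1267, lat 32.2991.
Field: 251.1267/20 → 12 → M, 32.2991/10 → 3 → D; chars MD.
Square: 11.1267/2 → 5, 2.2991/1 → 2; chars 52.
Subsquare: 1.1267/0.0833333 → 13 → n, 0.2991/0.0416667 → 7 → h; chars nh.

MD52nh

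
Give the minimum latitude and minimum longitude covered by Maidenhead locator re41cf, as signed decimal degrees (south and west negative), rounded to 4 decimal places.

Field R=17, E=4: +17·20° lon, +4·10° lat → SW at lon 160°, lat -50°.
Square 4, 1: +4·2° lon, +1·1° lat → SW at lon 168°, lat -49°.
Subsquare c=2, f=5: +2·0.0833333° lon, +5·0.0416667° lat → SW at lon 168.167°, lat -48.7917°.
latitude -48.7917, longitude 168.1667.

-48.7917, 168.1667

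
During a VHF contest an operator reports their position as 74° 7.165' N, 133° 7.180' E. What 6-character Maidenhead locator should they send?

Shift to the Maidenhead origin (180°W, 90°S): lon 313.1197, lat 164.1194.
Field: lon ⌊313.1197/20⌋ = 15 → P; lat ⌊164.1194/10⌋ = 16 → Q.
Square: lon ⌊13.1197/2⌋ = 6; lat ⌊4.1194/1⌋ = 4.
Subsquare: lon ⌊1.1197/0.0833333⌋ = 13 → n; lat ⌊0.1194/0.0416667⌋ = 2 → c.

PQ64nc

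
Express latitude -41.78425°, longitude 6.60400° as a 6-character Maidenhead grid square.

JE38hf

Shift to the Maidenhead origin (180°W, 90°S): lon 186.6040, lat 48.2157.
Field: lon ⌊186.6040/20⌋ = 9 → J; lat ⌊48.2157/10⌋ = 4 → E.
Square: lon ⌊6.6040/2⌋ = 3; lat ⌊8.2157/1⌋ = 8.
Subsquare: lon ⌊0.6040/0.0833333⌋ = 7 → h; lat ⌊0.2157/0.0416667⌋ = 5 → f.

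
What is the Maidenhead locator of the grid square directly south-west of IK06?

Longitude square 0; −1 → -1, wraps to 9, carry into field.
Longitude field I = 8; −1 → 7 = H.
Latitude square 6; −1 → 5.

HK95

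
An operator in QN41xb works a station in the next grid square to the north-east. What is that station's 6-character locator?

QN51ac

Longitude subsquare x = 23; +1 → 24, wraps to 0 = a, carry into square.
Longitude square 4; +1 → 5.
Latitude subsquare b = 1; +1 → 2 = c.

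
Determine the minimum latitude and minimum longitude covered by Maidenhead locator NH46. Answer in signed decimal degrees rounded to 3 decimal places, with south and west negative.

Field N=13, H=7: +13·20° lon, +7·10° lat → SW at lon 80°, lat -20°.
Square 4, 6: +4·2° lon, +6·1° lat → SW at lon 88°, lat -14°.
latitude -14.000, longitude 88.000.

-14.000, 88.000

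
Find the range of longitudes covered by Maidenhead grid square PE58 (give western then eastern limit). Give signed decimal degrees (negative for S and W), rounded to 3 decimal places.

130.000, 132.000

Field P=15, E=4: +15·20° lon, +4·10° lat → SW at lon 120°, lat -50°.
Square 5, 8: +5·2° lon, +8·1° lat → SW at lon 130°, lat -42°.
Cell spans 2° lon × 1° lat.
west 130.000, east 132.000.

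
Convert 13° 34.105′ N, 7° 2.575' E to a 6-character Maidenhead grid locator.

JK33mn

Shift to the Maidenhead origin (180°W, 90°S): lon 187.0429, lat 103.5684.
Field: 187.0429/20 → 9 → J, 103.5684/10 → 10 → K; chars JK.
Square: 7.0429/2 → 3, 3.5684/1 → 3; chars 33.
Subsquare: 1.0429/0.0833333 → 12 → m, 0.5684/0.0416667 → 13 → n; chars mn.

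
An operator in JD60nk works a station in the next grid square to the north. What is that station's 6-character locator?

Latitude subsquare k = 10; +1 → 11 = l.
The longitude characters are unchanged.

JD60nl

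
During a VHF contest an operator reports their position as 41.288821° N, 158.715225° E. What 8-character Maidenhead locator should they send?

Add 180° to longitude and 90° to latitude: 338.71523, 131.28882.
Field: lon ⌊338.71523/20⌋ = 16 → Q; lat ⌊131.28882/10⌋ = 13 → N.
Square: lon ⌊18.71523/2⌋ = 9; lat ⌊1.28882/1⌋ = 1.
Subsquare: lon ⌊0.71523/0.0833333⌋ = 8 → i; lat ⌊0.28882/0.0416667⌋ = 6 → g.
Extended square: lon ⌊0.04856/0.00833333⌋ = 5; lat ⌊0.03882/0.00416667⌋ = 9.

QN91ig59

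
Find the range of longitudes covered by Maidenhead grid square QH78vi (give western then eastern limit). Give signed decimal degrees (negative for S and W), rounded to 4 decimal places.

Field Q=16, H=7: +16·20° lon, +7·10° lat → SW at lon 140°, lat -20°.
Square 7, 8: +7·2° lon, +8·1° lat → SW at lon 154°, lat -12°.
Subsquare v=21, i=8: +21·0.0833333° lon, +8·0.0416667° lat → SW at lon 155.75°, lat -11.6667°.
Cell spans 0.0833333° lon × 0.0416667° lat.
west 155.7500, east 155.8333.

155.7500, 155.8333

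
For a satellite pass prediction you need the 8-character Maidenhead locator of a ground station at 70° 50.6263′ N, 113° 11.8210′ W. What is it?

DQ30ju62

Shift to the Maidenhead origin (180°W, 90°S): lon 66.80298, lat 160.84377.
Field: 66.80298/20 → 3 → D, 160.84377/10 → 16 → Q; chars DQ.
Square: 6.80298/2 → 3, 0.84377/1 → 0; chars 30.
Subsquare: 0.80298/0.0833333 → 9 → j, 0.84377/0.0416667 → 20 → u; chars ju.
Extended square: 0.05298/0.00833333 → 6, 0.01044/0.00416667 → 2; chars 62.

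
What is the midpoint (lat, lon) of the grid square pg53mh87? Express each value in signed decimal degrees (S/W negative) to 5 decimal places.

Field P=15, G=6: +15·20° lon, +6·10° lat → SW at lon 120°, lat -30°.
Square 5, 3: +5·2° lon, +3·1° lat → SW at lon 130°, lat -27°.
Subsquare m=12, h=7: +12·0.0833333° lon, +7·0.0416667° lat → SW at lon 131°, lat -26.7083°.
Extended square 8, 7: +8·0.00833333° lon, +7·0.00416667° lat → SW at lon 131.067°, lat -26.6792°.
Cell spans 0.00833333° lon × 0.00416667° lat. Centre is SW corner plus half of each.
latitude -26.67708, longitude 131.07083.

-26.67708, 131.07083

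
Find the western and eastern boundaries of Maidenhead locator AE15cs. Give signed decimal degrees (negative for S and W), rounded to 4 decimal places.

-177.8333, -177.7500

Field A=0, E=4: +0·20° lon, +4·10° lat → SW at lon -180°, lat -50°.
Square 1, 5: +1·2° lon, +5·1° lat → SW at lon -178°, lat -45°.
Subsquare c=2, s=18: +2·0.0833333° lon, +18·0.0416667° lat → SW at lon -177.833°, lat -44.25°.
Cell spans 0.0833333° lon × 0.0416667° lat.
west -177.8333, east -177.7500.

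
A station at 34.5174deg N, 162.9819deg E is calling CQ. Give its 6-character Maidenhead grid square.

RM14lm

Shift to the Maidenhead origin (180°W, 90°S): lon 342.9819, lat 124.5174.
Field: 342.9819/20 → 17 → R, 124.5174/10 → 12 → M; chars RM.
Square: 2.9819/2 → 1, 4.5174/1 → 4; chars 14.
Subsquare: 0.9819/0.0833333 → 11 → l, 0.5174/0.0416667 → 12 → m; chars lm.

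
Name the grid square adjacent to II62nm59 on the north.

II62nn50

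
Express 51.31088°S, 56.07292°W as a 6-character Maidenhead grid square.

Shift to the Maidenhead origin (180°W, 90°S): lon 123.9271, lat 38.6891.
Field: lon ⌊123.9271/20⌋ = 6 → G; lat ⌊38.6891/10⌋ = 3 → D.
Square: lon ⌊3.9271/2⌋ = 1; lat ⌊8.6891/1⌋ = 8.
Subsquare: lon ⌊1.9271/0.0833333⌋ = 23 → x; lat ⌊0.6891/0.0416667⌋ = 16 → q.

GD18xq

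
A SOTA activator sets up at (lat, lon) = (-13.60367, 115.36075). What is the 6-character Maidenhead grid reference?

Shift to the Maidenhead origin (180°W, 90°S): lon 295.3607, lat 76.3963.
Field: 295.3607/20 → 14 → O, 76.3963/10 → 7 → H; chars OH.
Square: 15.3607/2 → 7, 6.3963/1 → 6; chars 76.
Subsquare: 1.3607/0.0833333 → 16 → q, 0.3963/0.0416667 → 9 → j; chars qj.

OH76qj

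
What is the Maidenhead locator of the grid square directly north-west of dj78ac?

DJ68xd

Longitude subsquare a = 0; −1 → -1, wraps to 23 = x, carry into square.
Longitude square 7; −1 → 6.
Latitude subsquare c = 2; +1 → 3 = d.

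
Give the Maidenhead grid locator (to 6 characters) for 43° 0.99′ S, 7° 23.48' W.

Shift to the Maidenhead origin (180°W, 90°S): lon 172.6087, lat 46.9835.
Field: 172.6087/20 → 8 → I, 46.9835/10 → 4 → E; chars IE.
Square: 12.6087/2 → 6, 6.9835/1 → 6; chars 66.
Subsquare: 0.6087/0.0833333 → 7 → h, 0.9835/0.0416667 → 23 → x; chars hx.

IE66hx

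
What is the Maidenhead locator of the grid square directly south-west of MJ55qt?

MJ55ps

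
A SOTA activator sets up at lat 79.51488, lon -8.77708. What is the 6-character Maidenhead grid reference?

IQ59om

Offset from 180°W / 90°S: lon 171.2229°, lat 169.5149°.
Field (20°×10°, letters A–R): lon ⌊171.2229/20⌋ = 8 → I; lat ⌊169.5149/10⌋ = 16 → Q.
Square (2°×1°, digits 0–9): lon ⌊11.2229/2⌋ = 5; lat ⌊9.5149/1⌋ = 9.
Subsquare (5′×2.5′, letters a–x): lon ⌊1.2229/0.0833333⌋ = 14 → o; lat ⌊0.5149/0.0416667⌋ = 12 → m.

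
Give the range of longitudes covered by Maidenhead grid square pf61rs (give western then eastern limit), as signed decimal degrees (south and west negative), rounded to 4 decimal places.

Field P=15, F=5: +15·20° lon, +5·10° lat → SW at lon 120°, lat -40°.
Square 6, 1: +6·2° lon, +1·1° lat → SW at lon 132°, lat -39°.
Subsquare r=17, s=18: +17·0.0833333° lon, +18·0.0416667° lat → SW at lon 133.417°, lat -38.25°.
Cell spans 0.0833333° lon × 0.0416667° lat.
west 133.4167, east 133.5000.

133.4167, 133.5000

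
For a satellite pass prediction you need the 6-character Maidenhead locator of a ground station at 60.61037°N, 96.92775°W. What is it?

EP10mo

Offset from 180°W / 90°S: lon 83.0722°, lat 150.6104°.
Field: 83.0722/20 → 4 → E, 150.6104/10 → 15 → P; chars EP.
Square: 3.0722/2 → 1, 0.6104/1 → 0; chars 10.
Subsquare: 1.0722/0.0833333 → 12 → m, 0.6104/0.0416667 → 14 → o; chars mo.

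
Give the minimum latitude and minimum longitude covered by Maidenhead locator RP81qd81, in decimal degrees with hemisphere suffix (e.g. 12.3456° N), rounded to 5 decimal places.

Field R=17, P=15: +17·20° lon, +15·10° lat → SW at lon 160°, lat 60°.
Square 8, 1: +8·2° lon, +1·1° lat → SW at lon 176°, lat 61°.
Subsquare q=16, d=3: +16·0.0833333° lon, +3·0.0416667° lat → SW at lon 177.333°, lat 61.125°.
Extended square 8, 1: +8·0.00833333° lon, +1·0.00416667° lat → SW at lon 177.4°, lat 61.1292°.
latitude 61.12917° N, longitude 177.40000° E.

61.12917° N, 177.40000° E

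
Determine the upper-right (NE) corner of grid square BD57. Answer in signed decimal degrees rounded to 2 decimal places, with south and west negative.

-52.00, -148.00

Field B=1, D=3: +1·20° lon, +3·10° lat → SW at lon -160°, lat -60°.
Square 5, 7: +5·2° lon, +7·1° lat → SW at lon -150°, lat -53°.
Cell spans 2° lon × 1° lat. NE corner is SW corner plus one full cell.
latitude -52.00, longitude -148.00.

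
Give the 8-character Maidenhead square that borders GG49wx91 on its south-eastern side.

Longitude extended square 9; +1 → 10, wraps to 0, carry into subsquare.
Longitude subsquare w = 22; +1 → 23 = x.
Latitude extended square 1; −1 → 0.

GG49xx00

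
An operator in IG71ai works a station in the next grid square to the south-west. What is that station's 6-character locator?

IG61xh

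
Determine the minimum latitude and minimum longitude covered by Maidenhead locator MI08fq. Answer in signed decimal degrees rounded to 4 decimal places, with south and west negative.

-1.3333, 60.4167

Field M=12, I=8: +12·20° lon, +8·10° lat → SW at lon 60°, lat -10°.
Square 0, 8: +0·2° lon, +8·1° lat → SW at lon 60°, lat -2°.
Subsquare f=5, q=16: +5·0.0833333° lon, +16·0.0416667° lat → SW at lon 60.4167°, lat -1.33333°.
latitude -1.3333, longitude 60.4167.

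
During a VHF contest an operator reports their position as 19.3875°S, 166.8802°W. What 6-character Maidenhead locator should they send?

AH60no

Shift to the Maidenhead origin (180°W, 90°S): lon 13.1198, lat 70.6125.
Field (20°×10°, letters A–R): lon ⌊13.1198/20⌋ = 0 → A; lat ⌊70.6125/10⌋ = 7 → H.
Square (2°×1°, digits 0–9): lon ⌊13.1198/2⌋ = 6; lat ⌊0.6125/1⌋ = 0.
Subsquare (5′×2.5′, letters a–x): lon ⌊1.1198/0.0833333⌋ = 13 → n; lat ⌊0.6125/0.0416667⌋ = 14 → o.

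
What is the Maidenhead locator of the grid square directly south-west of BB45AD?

BB35xc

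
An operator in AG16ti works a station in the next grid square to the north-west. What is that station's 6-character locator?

Longitude subsquare t = 19; −1 → 18 = s.
Latitude subsquare i = 8; +1 → 9 = j.

AG16sj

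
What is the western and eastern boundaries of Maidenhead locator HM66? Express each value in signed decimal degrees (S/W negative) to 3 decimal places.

-28.000, -26.000

Field H=7, M=12: +7·20° lon, +12·10° lat → SW at lon -40°, lat 30°.
Square 6, 6: +6·2° lon, +6·1° lat → SW at lon -28°, lat 36°.
Cell spans 2° lon × 1° lat.
west -28.000, east -26.000.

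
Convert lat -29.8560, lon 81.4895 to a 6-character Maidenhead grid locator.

Offset from 180°W / 90°S: lon 261.4895°, lat 60.1440°.
Field (20°×10°, letters A–R): 261.4895/20 → 13 → N, 60.1440/10 → 6 → G; chars NG.
Square (2°×1°, digits 0–9): 1.4895/2 → 0, 0.1440/1 → 0; chars 00.
Subsquare (5′×2.5′, letters a–x): 1.4895/0.0833333 → 17 → r, 0.1440/0.0416667 → 3 → d; chars rd.

NG00rd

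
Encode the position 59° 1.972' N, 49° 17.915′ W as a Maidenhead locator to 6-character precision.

Add 180° to longitude and 90° to latitude: 130.7014, 149.0329.
Field: 130.7014/20 → 6 → G, 149.0329/10 → 14 → O; chars GO.
Square: 10.7014/2 → 5, 9.0329/1 → 9; chars 59.
Subsquare: 0.7014/0.0833333 → 8 → i, 0.0329/0.0416667 → 0 → a; chars ia.

GO59ia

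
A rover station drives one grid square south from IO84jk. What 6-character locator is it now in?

IO84jj

Latitude subsquare k = 10; −1 → 9 = j.
The longitude characters are unchanged.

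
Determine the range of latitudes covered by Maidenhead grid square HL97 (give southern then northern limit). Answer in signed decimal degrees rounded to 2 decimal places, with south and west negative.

27.00, 28.00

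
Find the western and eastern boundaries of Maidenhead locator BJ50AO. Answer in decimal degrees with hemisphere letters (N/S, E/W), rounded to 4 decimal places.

Field B=1, J=9: +1·20° lon, +9·10° lat → SW at lon -160°, lat 0°.
Square 5, 0: +5·2° lon, +0·1° lat → SW at lon -150°, lat 0°.
Subsquare a=0, o=14: +0·0.0833333° lon, +14·0.0416667° lat → SW at lon -150°, lat 0.583333°.
Cell spans 0.0833333° lon × 0.0416667° lat.
west 150.0000° W, east 149.9167° W.

150.0000° W, 149.9167° W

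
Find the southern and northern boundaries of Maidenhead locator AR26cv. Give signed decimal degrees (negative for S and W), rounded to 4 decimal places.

86.8750, 86.9167

Field A=0, R=17: +0·20° lon, +17·10° lat → SW at lon -180°, lat 80°.
Square 2, 6: +2·2° lon, +6·1° lat → SW at lon -176°, lat 86°.
Subsquare c=2, v=21: +2·0.0833333° lon, +21·0.0416667° lat → SW at lon -175.833°, lat 86.875°.
Cell spans 0.0833333° lon × 0.0416667° lat.
south 86.8750, north 86.9167.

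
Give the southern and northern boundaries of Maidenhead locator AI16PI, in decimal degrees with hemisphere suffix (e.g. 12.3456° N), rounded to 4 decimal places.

Field A=0, I=8: +0·20° lon, +8·10° lat → SW at lon -180°, lat -10°.
Square 1, 6: +1·2° lon, +6·1° lat → SW at lon -178°, lat -4°.
Subsquare p=15, i=8: +15·0.0833333° lon, +8·0.0416667° lat → SW at lon -176.75°, lat -3.66667°.
Cell spans 0.0833333° lon × 0.0416667° lat.
south 3.6667° S, north 3.6250° S.

3.6667° S, 3.6250° S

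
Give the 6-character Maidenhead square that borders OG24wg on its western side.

OG24vg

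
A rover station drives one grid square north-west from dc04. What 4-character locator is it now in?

CC95

Longitude square 0; −1 → -1, wraps to 9, carry into field.
Longitude field D = 3; −1 → 2 = C.
Latitude square 4; +1 → 5.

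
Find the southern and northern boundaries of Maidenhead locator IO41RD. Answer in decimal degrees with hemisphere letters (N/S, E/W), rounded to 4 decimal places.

51.1250° N, 51.1667° N

Field I=8, O=14: +8·20° lon, +14·10° lat → SW at lon -20°, lat 50°.
Square 4, 1: +4·2° lon, +1·1° lat → SW at lon -12°, lat 51°.
Subsquare r=17, d=3: +17·0.0833333° lon, +3·0.0416667° lat → SW at lon -10.5833°, lat 51.125°.
Cell spans 0.0833333° lon × 0.0416667° lat.
south 51.1250° N, north 51.1667° N.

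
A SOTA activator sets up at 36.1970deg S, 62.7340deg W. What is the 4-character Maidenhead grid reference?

FF83

Add 180° to longitude and 90° to latitude: 117.27, 53.80.
Field: lon ⌊117.27/20⌋ = 5 → F; lat ⌊53.80/10⌋ = 5 → F.
Square: lon ⌊17.27/2⌋ = 8; lat ⌊3.80/1⌋ = 3.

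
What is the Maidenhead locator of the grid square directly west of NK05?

MK95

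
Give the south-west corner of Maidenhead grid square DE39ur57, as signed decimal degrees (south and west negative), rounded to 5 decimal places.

-40.26250, -112.29167

Field D=3, E=4: +3·20° lon, +4·10° lat → SW at lon -120°, lat -50°.
Square 3, 9: +3·2° lon, +9·1° lat → SW at lon -114°, lat -41°.
Subsquare u=20, r=17: +20·0.0833333° lon, +17·0.0416667° lat → SW at lon -112.333°, lat -40.2917°.
Extended square 5, 7: +5·0.00833333° lon, +7·0.00416667° lat → SW at lon -112.292°, lat -40.2625°.
latitude -40.26250, longitude -112.29167.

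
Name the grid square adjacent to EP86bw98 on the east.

Longitude extended square 9; +1 → 10, wraps to 0, carry into subsquare.
Longitude subsquare b = 1; +1 → 2 = c.
The latitude characters are unchanged.

EP86cw08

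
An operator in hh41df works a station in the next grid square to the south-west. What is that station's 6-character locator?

HH41ce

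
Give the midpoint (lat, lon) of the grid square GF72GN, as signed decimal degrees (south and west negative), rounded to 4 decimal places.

Field G=6, F=5: +6·20° lon, +5·10° lat → SW at lon -60°, lat -40°.
Square 7, 2: +7·2° lon, +2·1° lat → SW at lon -46°, lat -38°.
Subsquare g=6, n=13: +6·0.0833333° lon, +13·0.0416667° lat → SW at lon -45.5°, lat -37.4583°.
Cell spans 0.0833333° lon × 0.0416667° lat. Centre is SW corner plus half of each.
latitude -37.4375, longitude -45.4583.

-37.4375, -45.4583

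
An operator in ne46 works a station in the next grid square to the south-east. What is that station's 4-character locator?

Longitude square 4; +1 → 5.
Latitude square 6; −1 → 5.

NE55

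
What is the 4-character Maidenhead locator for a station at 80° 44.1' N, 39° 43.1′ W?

Add 180° to longitude and 90° to latitude: 140.28, 170.74.
Field (20°×10°, letters A–R): lon ⌊140.28/20⌋ = 7 → H; lat ⌊170.74/10⌋ = 17 → R.
Square (2°×1°, digits 0–9): lon ⌊0.28/2⌋ = 0; lat ⌊0.74/1⌋ = 0.

HR00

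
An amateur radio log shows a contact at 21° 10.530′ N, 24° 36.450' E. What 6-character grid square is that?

KL21he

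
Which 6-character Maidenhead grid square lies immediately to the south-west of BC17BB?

Longitude subsquare b = 1; −1 → 0 = a.
Latitude subsquare b = 1; −1 → 0 = a.

BC17aa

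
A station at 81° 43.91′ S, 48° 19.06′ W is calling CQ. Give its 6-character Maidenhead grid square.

GA58ug

Offset from 180°W / 90°S: lon 131.6823°, lat 8.2682°.
Field (20°×10°, letters A–R): 131.6823/20 → 6 → G, 8.2682/10 → 0 → A; chars GA.
Square (2°×1°, digits 0–9): 11.6823/2 → 5, 8.2682/1 → 8; chars 58.
Subsquare (5′×2.5′, letters a–x): 1.6823/0.0833333 → 20 → u, 0.2682/0.0416667 → 6 → g; chars ug.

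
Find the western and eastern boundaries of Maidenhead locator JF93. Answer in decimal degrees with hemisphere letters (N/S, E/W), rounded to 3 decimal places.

Field J=9, F=5: +9·20° lon, +5·10° lat → SW at lon 0°, lat -40°.
Square 9, 3: +9·2° lon, +3·1° lat → SW at lon 18°, lat -37°.
Cell spans 2° lon × 1° lat.
west 18.000° E, east 20.000° E.

18.000° E, 20.000° E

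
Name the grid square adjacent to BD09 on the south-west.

AD98

Longitude square 0; −1 → -1, wraps to 9, carry into field.
Longitude field B = 1; −1 → 0 = A.
Latitude square 9; −1 → 8.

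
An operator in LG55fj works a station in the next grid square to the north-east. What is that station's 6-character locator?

LG55gk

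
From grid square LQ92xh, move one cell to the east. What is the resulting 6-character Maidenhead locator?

MQ02ah

Longitude subsquare x = 23; +1 → 24, wraps to 0 = a, carry into square.
Longitude square 9; +1 → 10, wraps to 0, carry into field.
Longitude field L = 11; +1 → 12 = M.
The latitude characters are unchanged.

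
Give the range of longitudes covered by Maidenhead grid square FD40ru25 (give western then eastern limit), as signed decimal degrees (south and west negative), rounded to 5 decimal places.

Field F=5, D=3: +5·20° lon, +3·10° lat → SW at lon -80°, lat -60°.
Square 4, 0: +4·2° lon, +0·1° lat → SW at lon -72°, lat -60°.
Subsquare r=17, u=20: +17·0.0833333° lon, +20·0.0416667° lat → SW at lon -70.5833°, lat -59.1667°.
Extended square 2, 5: +2·0.00833333° lon, +5·0.00416667° lat → SW at lon -70.5667°, lat -59.1458°.
Cell spans 0.00833333° lon × 0.00416667° lat.
west -70.56667, east -70.55833.

-70.56667, -70.55833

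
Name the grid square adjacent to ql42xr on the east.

QL52ar

Longitude subsquare x = 23; +1 → 24, wraps to 0 = a, carry into square.
Longitude square 4; +1 → 5.
The latitude characters are unchanged.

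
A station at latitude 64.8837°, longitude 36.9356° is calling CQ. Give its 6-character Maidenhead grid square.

KP84lv

Add 180° to longitude and 90° to latitude: 216.9356, 154.8837.
Field: lon ⌊216.9356/20⌋ = 10 → K; lat ⌊154.8837/10⌋ = 15 → P.
Square: lon ⌊16.9356/2⌋ = 8; lat ⌊4.8837/1⌋ = 4.
Subsquare: lon ⌊0.9356/0.0833333⌋ = 11 → l; lat ⌊0.8837/0.0416667⌋ = 21 → v.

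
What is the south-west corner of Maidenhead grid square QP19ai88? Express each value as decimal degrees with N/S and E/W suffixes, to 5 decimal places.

69.36667° N, 142.06667° E

Field Q=16, P=15: +16·20° lon, +15·10° lat → SW at lon 140°, lat 60°.
Square 1, 9: +1·2° lon, +9·1° lat → SW at lon 142°, lat 69°.
Subsquare a=0, i=8: +0·0.0833333° lon, +8·0.0416667° lat → SW at lon 142°, lat 69.3333°.
Extended square 8, 8: +8·0.00833333° lon, +8·0.00416667° lat → SW at lon 142.067°, lat 69.3667°.
latitude 69.36667° N, longitude 142.06667° E.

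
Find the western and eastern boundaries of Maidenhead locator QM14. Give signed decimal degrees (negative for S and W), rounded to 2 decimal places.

142.00, 144.00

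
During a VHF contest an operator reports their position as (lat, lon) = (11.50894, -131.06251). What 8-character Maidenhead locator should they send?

CK41lm22

Offset from 180°W / 90°S: lon 48.93749°, lat 101.50894°.
Field: 48.93749/20 → 2 → C, 101.50894/10 → 10 → K; chars CK.
Square: 8.93749/2 → 4, 1.50894/1 → 1; chars 41.
Subsquare: 0.93749/0.0833333 → 11 → l, 0.50894/0.0416667 → 12 → m; chars lm.
Extended square: 0.02082/0.00833333 → 2, 0.00894/0.00416667 → 2; chars 22.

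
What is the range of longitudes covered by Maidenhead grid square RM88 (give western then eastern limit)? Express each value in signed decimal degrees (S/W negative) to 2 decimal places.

Field R=17, M=12: +17·20° lon, +12·10° lat → SW at lon 160°, lat 30°.
Square 8, 8: +8·2° lon, +8·1° lat → SW at lon 176°, lat 38°.
Cell spans 2° lon × 1° lat.
west 176.00, east 178.00.

176.00, 178.00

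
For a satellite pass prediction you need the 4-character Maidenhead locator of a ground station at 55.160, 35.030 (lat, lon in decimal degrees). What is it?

Offset from 180°W / 90°S: lon 215.03°, lat 145.16°.
Field: 215.03/20 → 10 → K, 145.16/10 → 14 → O; chars KO.
Square: 15.03/2 → 7, 5.16/1 → 5; chars 75.

KO75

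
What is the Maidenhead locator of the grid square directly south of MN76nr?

MN76nq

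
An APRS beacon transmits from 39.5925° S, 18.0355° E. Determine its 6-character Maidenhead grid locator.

JF90aj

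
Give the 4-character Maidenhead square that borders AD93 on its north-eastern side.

Longitude square 9; +1 → 10, wraps to 0, carry into field.
Longitude field A = 0; +1 → 1 = B.
Latitude square 3; +1 → 4.

BD04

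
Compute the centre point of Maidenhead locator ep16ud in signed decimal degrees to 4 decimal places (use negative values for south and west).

Field E=4, P=15: +4·20° lon, +15·10° lat → SW at lon -100°, lat 60°.
Square 1, 6: +1·2° lon, +6·1° lat → SW at lon -98°, lat 66°.
Subsquare u=20, d=3: +20·0.0833333° lon, +3·0.0416667° lat → SW at lon -96.3333°, lat 66.125°.
Cell spans 0.0833333° lon × 0.0416667° lat. Centre is SW corner plus half of each.
latitude 66.1458, longitude -96.2917.

66.1458, -96.2917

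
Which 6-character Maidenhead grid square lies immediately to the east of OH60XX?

Longitude subsquare x = 23; +1 → 24, wraps to 0 = a, carry into square.
Longitude square 6; +1 → 7.
The latitude characters are unchanged.

OH70ax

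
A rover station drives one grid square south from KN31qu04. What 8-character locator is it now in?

Latitude extended square 4; −1 → 3.
The longitude characters are unchanged.

KN31qu03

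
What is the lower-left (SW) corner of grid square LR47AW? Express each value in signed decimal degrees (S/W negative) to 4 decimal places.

Field L=11, R=17: +11·20° lon, +17·10° lat → SW at lon 40°, lat 80°.
Square 4, 7: +4·2° lon, +7·1° lat → SW at lon 48°, lat 87°.
Subsquare a=0, w=22: +0·0.0833333° lon, +22·0.0416667° lat → SW at lon 48°, lat 87.9167°.
latitude 87.9167, longitude 48.0000.

87.9167, 48.0000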